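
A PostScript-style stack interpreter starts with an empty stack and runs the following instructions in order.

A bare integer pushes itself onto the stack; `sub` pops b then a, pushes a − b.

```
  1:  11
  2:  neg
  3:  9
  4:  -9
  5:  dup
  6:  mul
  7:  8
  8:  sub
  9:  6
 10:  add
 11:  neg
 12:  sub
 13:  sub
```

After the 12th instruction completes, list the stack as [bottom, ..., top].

[-11, 88]

11  -> 11
neg -> -11
9   -> -11 9
-9  -> -11 9 -9
dup -> -11 9 -9 -9
mul -> -11 9 81
8   -> -11 9 81 8
sub -> -11 9 73
6   -> -11 9 73 6
add -> -11 9 79
neg -> -11 9 -79
sub -> -11 88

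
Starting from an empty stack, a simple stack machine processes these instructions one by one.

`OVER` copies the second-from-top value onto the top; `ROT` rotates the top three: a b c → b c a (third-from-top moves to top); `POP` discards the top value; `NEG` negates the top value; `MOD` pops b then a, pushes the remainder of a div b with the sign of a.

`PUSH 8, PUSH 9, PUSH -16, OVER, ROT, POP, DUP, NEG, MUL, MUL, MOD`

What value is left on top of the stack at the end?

8

PUSH 8   → [8]
PUSH 9   → [8, 9]
PUSH -16 → [8, 9, -16]
OVER     → [8, 9, -16, 9]
ROT      → [8, -16, 9, 9]
POP      → [8, -16, 9]
DUP      → [8, -16, 9, 9]
NEG      → [8, -16, 9, -9]
MUL      → [8, -16, -81]
MUL      → [8, 1296]
MOD      → [8]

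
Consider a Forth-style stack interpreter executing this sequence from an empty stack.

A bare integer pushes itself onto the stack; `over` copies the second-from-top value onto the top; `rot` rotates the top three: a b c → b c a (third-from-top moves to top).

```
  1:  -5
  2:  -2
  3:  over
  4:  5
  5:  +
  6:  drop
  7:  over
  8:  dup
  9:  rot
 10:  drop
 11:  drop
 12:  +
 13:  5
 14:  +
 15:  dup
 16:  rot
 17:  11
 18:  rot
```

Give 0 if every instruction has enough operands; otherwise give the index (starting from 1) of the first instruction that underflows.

16

-5    -5
-2    -5 -2
over  -5 -2 -5
5     -5 -2 -5 5
+     -5 -2 0
drop  -5 -2
over  -5 -2 -5
dup   -5 -2 -5 -5
rot   -5 -5 -5 -2
drop  -5 -5 -5
drop  -5 -5
+     -10
5     -10 5
+     -5
dup   -5 -5
rot  — needs 3 operands, stack has 2 → underflow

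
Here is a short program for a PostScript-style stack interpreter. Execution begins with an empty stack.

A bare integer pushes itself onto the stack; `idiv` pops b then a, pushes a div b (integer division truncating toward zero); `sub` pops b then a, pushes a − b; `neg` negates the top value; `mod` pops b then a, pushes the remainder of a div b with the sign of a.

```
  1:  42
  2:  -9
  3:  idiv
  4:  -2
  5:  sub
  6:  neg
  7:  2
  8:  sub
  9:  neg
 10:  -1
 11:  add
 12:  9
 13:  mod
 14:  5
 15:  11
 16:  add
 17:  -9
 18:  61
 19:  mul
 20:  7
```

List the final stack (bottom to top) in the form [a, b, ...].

42   -> [42]
-9   -> [42, -9]
idiv -> [-4]
-2   -> [-4, -2]
sub  -> [-2]
neg  -> [2]
2    -> [2, 2]
sub  -> [0]
neg  -> [0]
-1   -> [0, -1]
add  -> [-1]
9    -> [-1, 9]
mod  -> [-1]
5    -> [-1, 5]
11   -> [-1, 5, 11]
add  -> [-1, 16]
-9   -> [-1, 16, -9]
61   -> [-1, 16, -9, 61]
mul  -> [-1, 16, -549]
7    -> [-1, 16, -549, 7]

[-1, 16, -549, 7]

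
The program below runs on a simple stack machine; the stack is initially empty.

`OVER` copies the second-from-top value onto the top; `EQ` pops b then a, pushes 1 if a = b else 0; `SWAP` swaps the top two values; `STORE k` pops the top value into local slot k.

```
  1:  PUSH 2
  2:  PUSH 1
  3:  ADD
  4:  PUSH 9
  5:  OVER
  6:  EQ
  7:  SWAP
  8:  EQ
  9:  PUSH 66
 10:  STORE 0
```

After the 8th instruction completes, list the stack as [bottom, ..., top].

PUSH 2 -> [2]
PUSH 1 -> [2, 1]
ADD    -> [3]
PUSH 9 -> [3, 9]
OVER   -> [3, 9, 3]
EQ     -> [3, 0]
SWAP   -> [0, 3]
EQ     -> [0]

[0]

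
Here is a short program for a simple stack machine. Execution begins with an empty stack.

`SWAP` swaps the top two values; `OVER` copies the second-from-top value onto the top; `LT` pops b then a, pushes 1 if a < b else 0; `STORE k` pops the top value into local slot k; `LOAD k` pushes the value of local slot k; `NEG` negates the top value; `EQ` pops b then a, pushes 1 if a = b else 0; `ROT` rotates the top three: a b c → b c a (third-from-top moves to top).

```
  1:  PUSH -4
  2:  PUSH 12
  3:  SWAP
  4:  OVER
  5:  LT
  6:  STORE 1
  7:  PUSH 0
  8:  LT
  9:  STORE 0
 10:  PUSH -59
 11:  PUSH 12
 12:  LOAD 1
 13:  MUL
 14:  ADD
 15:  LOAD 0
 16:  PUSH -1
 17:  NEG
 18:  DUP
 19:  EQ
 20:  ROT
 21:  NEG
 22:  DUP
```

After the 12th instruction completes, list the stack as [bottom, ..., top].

PUSH -4  -> [-4]
PUSH 12  -> [-4, 12]
SWAP     -> [12, -4]
OVER     -> [12, -4, 12]
LT       -> [12, 1]
STORE 1  -> [12]
PUSH 0   -> [12, 0]
LT       -> [0]
STORE 0  -> []
PUSH -59 -> [-59]
PUSH 12  -> [-59, 12]
LOAD 1   -> [-59, 12, 1]

[-59, 12, 1]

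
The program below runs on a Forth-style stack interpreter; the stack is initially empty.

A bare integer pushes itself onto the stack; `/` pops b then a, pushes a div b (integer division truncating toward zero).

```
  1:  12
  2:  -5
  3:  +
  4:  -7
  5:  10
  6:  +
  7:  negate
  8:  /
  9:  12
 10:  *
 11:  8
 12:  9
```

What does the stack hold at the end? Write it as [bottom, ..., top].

[-24, 8, 9]

12     → [12]
-5     → [12, -5]
+      → [7]
-7     → [7, -7]
10     → [7, -7, 10]
+      → [7, 3]
negate → [7, -3]
/      → [-2]
12     → [-2, 12]
*      → [-24]
8      → [-24, 8]
9      → [-24, 8, 9]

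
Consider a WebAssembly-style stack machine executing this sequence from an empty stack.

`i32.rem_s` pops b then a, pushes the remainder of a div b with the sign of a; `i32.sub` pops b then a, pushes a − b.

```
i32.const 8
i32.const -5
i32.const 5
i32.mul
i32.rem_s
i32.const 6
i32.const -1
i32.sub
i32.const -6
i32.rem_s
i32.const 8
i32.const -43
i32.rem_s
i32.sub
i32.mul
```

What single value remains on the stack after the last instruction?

i32.const 8   → [8]
i32.const -5  → [8, -5]
i32.const 5   → [8, -5, 5]
i32.mul       → [8, -25]
i32.rem_s     → [8]
i32.const 6   → [8, 6]
i32.const -1  → [8, 6, -1]
i32.sub       → [8, 7]
i32.const -6  → [8, 7, -6]
i32.rem_s     → [8, 1]
i32.const 8   → [8, 1, 8]
i32.const -43 → [8, 1, 8, -43]
i32.rem_s     → [8, 1, 8]
i32.sub       → [8, -7]
i32.mul       → [-56]

-56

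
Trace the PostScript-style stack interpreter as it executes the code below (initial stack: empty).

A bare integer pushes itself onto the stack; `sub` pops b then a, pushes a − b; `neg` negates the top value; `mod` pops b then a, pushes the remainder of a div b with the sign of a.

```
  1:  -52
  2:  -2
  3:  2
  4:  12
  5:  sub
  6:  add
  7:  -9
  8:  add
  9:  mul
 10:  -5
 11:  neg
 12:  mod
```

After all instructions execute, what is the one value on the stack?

-52 -> [-52]
-2  -> [-52, -2]
2   -> [-52, -2, 2]
12  -> [-52, -2, 2, 12]
sub -> [-52, -2, -10]
add -> [-52, -12]
-9  -> [-52, -12, -9]
add -> [-52, -21]
mul -> [1092]
-5  -> [1092, -5]
neg -> [1092, 5]
mod -> [2]

2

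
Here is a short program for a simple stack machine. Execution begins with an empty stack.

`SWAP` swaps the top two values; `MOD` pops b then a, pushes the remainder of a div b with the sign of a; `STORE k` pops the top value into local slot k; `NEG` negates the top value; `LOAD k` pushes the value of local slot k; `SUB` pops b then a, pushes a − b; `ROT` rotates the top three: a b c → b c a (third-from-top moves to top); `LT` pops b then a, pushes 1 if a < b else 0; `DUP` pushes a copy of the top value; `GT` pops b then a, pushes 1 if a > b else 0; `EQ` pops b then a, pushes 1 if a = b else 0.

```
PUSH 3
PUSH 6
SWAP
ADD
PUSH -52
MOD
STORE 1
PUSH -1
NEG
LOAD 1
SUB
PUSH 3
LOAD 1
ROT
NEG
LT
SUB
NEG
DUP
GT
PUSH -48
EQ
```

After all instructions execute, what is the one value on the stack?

PUSH 3   -> 3
PUSH 6   -> 3 6
SWAP     -> 6 3
ADD      -> 9
PUSH -52 -> 9 -52
MOD      -> 9
STORE 1  -> (empty)
PUSH -1  -> -1
NEG      -> 1
LOAD 1   -> 1 9
SUB      -> -8
PUSH 3   -> -8 3
LOAD 1   -> -8 3 9
ROT      -> 3 9 -8
NEG      -> 3 9 8
LT       -> 3 0
SUB      -> 3
NEG      -> -3
DUP      -> -3 -3
GT       -> 0
PUSH -48 -> 0 -48
EQ       -> 0

0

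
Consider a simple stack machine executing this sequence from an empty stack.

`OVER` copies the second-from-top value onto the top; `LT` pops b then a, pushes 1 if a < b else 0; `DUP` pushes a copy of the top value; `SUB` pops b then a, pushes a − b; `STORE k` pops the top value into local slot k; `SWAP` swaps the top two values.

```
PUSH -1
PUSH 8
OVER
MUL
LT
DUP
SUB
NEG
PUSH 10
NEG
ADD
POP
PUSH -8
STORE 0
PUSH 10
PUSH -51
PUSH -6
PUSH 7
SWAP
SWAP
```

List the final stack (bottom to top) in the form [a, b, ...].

PUSH -1  → -1
PUSH 8   → -1 8
OVER     → -1 8 -1
MUL      → -1 -8
LT       → 0
DUP      → 0 0
SUB      → 0
NEG      → 0
PUSH 10  → 0 10
NEG      → 0 -10
ADD      → -10
POP      → (empty)
PUSH -8  → -8
STORE 0  → (empty)
PUSH 10  → 10
PUSH -51 → 10 -51
PUSH -6  → 10 -51 -6
PUSH 7   → 10 -51 -6 7
SWAP     → 10 -51 7 -6
SWAP     → 10 -51 -6 7

[10, -51, -6, 7]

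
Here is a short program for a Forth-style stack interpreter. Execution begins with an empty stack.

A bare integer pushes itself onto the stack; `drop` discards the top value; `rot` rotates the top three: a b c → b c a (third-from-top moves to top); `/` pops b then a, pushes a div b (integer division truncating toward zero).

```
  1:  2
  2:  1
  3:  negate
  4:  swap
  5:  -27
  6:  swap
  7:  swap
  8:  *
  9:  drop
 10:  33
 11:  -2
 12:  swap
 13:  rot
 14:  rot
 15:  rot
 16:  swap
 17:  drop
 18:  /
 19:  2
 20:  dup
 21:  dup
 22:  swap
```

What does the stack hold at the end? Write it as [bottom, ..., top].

2       2
1       2 1
negate  2 -1
swap    -1 2
-27     -1 2 -27
swap    -1 -27 2
swap    -1 2 -27
*       -1 -54
drop    -1
33      -1 33
-2      -1 33 -2
swap    -1 -2 33
rot     -2 33 -1
rot     33 -1 -2
rot     -1 -2 33
swap    -1 33 -2
drop    -1 33
/       0
2       0 2
dup     0 2 2
dup     0 2 2 2
swap    0 2 2 2

[0, 2, 2, 2]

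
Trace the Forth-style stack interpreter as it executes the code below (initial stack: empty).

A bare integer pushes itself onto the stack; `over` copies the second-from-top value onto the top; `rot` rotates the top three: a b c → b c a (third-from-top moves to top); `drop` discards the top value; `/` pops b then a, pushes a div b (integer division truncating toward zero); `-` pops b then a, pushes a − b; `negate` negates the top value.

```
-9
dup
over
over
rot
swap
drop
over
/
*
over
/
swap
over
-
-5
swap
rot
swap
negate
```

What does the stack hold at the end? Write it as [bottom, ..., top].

-9     : -9
dup    : -9 -9
over   : -9 -9 -9
over   : -9 -9 -9 -9
rot    : -9 -9 -9 -9
swap   : -9 -9 -9 -9
drop   : -9 -9 -9
over   : -9 -9 -9 -9
/      : -9 -9 1
*      : -9 -9
over   : -9 -9 -9
/      : -9 1
swap   : 1 -9
over   : 1 -9 1
-      : 1 -10
-5     : 1 -10 -5
swap   : 1 -5 -10
rot    : -5 -10 1
swap   : -5 1 -10
negate : -5 1 10

[-5, 1, 10]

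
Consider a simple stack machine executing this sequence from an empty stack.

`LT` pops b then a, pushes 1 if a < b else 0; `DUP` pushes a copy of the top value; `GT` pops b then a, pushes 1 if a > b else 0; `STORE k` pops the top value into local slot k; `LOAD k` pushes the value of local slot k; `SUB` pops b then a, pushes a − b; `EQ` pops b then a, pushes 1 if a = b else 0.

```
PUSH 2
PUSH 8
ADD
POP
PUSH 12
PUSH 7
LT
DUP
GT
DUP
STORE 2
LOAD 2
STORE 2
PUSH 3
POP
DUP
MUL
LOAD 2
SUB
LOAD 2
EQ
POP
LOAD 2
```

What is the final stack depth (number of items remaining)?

PUSH 2  -> 2
PUSH 8  -> 2 8
ADD     -> 10
POP     -> (empty)
PUSH 12 -> 12
PUSH 7  -> 12 7
LT      -> 0
DUP     -> 0 0
GT      -> 0
DUP     -> 0 0
STORE 2 -> 0
LOAD 2  -> 0 0
STORE 2 -> 0
PUSH 3  -> 0 3
POP     -> 0
DUP     -> 0 0
MUL     -> 0
LOAD 2  -> 0 0
SUB     -> 0
LOAD 2  -> 0 0
EQ      -> 1
POP     -> (empty)
LOAD 2  -> 0

1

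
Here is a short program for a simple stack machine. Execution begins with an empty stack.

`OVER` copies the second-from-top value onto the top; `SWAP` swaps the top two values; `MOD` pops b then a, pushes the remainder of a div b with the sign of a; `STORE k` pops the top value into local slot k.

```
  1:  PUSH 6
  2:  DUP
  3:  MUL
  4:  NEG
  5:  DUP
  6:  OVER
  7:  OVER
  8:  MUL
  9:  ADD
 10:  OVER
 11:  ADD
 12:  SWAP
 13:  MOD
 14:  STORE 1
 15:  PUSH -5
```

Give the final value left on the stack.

PUSH 6  -> [6]
DUP     -> [6, 6]
MUL     -> [36]
NEG     -> [-36]
DUP     -> [-36, -36]
OVER    -> [-36, -36, -36]
OVER    -> [-36, -36, -36, -36]
MUL     -> [-36, -36, 1296]
ADD     -> [-36, 1260]
OVER    -> [-36, 1260, -36]
ADD     -> [-36, 1224]
SWAP    -> [1224, -36]
MOD     -> [0]
STORE 1 -> []
PUSH -5 -> [-5]

-5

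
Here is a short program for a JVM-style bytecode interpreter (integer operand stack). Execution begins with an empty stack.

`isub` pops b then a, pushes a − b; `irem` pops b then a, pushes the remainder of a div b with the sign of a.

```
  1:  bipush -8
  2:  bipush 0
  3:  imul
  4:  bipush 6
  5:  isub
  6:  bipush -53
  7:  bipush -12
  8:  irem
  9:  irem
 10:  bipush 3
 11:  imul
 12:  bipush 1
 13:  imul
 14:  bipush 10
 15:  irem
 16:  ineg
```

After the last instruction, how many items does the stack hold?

bipush -8  → [-8]
bipush 0   → [-8, 0]
imul       → [0]
bipush 6   → [0, 6]
isub       → [-6]
bipush -53 → [-6, -53]
bipush -12 → [-6, -53, -12]
irem       → [-6, -5]
irem       → [-1]
bipush 3   → [-1, 3]
imul       → [-3]
bipush 1   → [-3, 1]
imul       → [-3]
bipush 10  → [-3, 10]
irem       → [-3]
ineg       → [3]

1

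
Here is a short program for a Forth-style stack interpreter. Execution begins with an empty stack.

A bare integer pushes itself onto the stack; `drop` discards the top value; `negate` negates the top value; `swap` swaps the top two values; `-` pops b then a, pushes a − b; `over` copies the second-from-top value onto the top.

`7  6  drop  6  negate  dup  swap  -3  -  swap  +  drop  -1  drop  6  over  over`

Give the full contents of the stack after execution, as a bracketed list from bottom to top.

[7, 6, 7, 6]

7       7
6       7 6
drop    7
6       7 6
negate  7 -6
dup     7 -6 -6
swap    7 -6 -6
-3      7 -6 -6 -3
-       7 -6 -3
swap    7 -3 -6
+       7 -9
drop    7
-1      7 -1
drop    7
6       7 6
over    7 6 7
over    7 6 7 6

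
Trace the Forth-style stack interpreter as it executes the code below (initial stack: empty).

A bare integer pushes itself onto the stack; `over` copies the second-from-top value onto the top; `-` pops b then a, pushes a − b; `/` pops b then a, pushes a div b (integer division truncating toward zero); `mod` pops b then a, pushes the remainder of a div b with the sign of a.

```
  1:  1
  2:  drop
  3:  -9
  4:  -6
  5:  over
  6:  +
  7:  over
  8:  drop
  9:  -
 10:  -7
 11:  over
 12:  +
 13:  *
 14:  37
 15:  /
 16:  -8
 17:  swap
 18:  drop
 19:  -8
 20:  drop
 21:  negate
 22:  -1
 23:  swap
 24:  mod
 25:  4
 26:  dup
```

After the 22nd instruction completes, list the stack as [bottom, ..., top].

[8, -1]

1      : 1
drop   : (empty)
-9     : -9
-6     : -9 -6
over   : -9 -6 -9
+      : -9 -15
over   : -9 -15 -9
drop   : -9 -15
-      : 6
-7     : 6 -7
over   : 6 -7 6
+      : 6 -1
*      : -6
37     : -6 37
/      : 0
-8     : 0 -8
swap   : -8 0
drop   : -8
-8     : -8 -8
drop   : -8
negate : 8
-1     : 8 -1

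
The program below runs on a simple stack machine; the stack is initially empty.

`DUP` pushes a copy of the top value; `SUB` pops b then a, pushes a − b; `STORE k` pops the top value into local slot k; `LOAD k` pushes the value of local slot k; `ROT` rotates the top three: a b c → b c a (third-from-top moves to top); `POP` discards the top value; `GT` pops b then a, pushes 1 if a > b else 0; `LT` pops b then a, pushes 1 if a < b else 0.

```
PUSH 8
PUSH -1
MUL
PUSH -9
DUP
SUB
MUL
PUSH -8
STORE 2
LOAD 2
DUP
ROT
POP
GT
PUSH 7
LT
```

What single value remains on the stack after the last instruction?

1

PUSH 8   [8]
PUSH -1  [8, -1]
MUL      [-8]
PUSH -9  [-8, -9]
DUP      [-8, -9, -9]
SUB      [-8, 0]
MUL      [0]
PUSH -8  [0, -8]
STORE 2  [0]
LOAD 2   [0, -8]
DUP      [0, -8, -8]
ROT      [-8, -8, 0]
POP      [-8, -8]
GT       [0]
PUSH 7   [0, 7]
LT       [1]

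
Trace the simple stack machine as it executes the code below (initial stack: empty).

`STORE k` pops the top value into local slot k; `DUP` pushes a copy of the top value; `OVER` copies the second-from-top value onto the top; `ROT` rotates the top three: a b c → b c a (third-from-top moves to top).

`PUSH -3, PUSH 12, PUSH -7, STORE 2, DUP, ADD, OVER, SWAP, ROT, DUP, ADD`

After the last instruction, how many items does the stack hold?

3

PUSH -3 : [-3]
PUSH 12 : [-3, 12]
PUSH -7 : [-3, 12, -7]
STORE 2 : [-3, 12]
DUP     : [-3, 12, 12]
ADD     : [-3, 24]
OVER    : [-3, 24, -3]
SWAP    : [-3, -3, 24]
ROT     : [-3, 24, -3]
DUP     : [-3, 24, -3, -3]
ADD     : [-3, 24, -6]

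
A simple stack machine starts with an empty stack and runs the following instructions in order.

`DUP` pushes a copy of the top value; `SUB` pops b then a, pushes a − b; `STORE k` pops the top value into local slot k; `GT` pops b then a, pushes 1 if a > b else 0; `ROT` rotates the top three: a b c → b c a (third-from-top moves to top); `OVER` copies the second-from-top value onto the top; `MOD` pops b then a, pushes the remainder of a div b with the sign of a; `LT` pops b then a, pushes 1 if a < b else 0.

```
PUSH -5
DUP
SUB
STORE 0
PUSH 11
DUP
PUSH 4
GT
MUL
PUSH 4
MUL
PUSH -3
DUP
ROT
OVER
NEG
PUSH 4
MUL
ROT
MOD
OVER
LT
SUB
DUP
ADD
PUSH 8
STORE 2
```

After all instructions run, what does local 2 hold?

PUSH -5 -> -5
DUP     -> -5 -5
SUB     -> 0
STORE 0 -> (empty)
PUSH 11 -> 11
DUP     -> 11 11
PUSH 4  -> 11 11 4
GT      -> 11 1
MUL     -> 11
PUSH 4  -> 11 4
MUL     -> 44
PUSH -3 -> 44 -3
DUP     -> 44 -3 -3
ROT     -> -3 -3 44
OVER    -> -3 -3 44 -3
NEG     -> -3 -3 44 3
PUSH 4  -> -3 -3 44 3 4
MUL     -> -3 -3 44 12
ROT     -> -3 44 12 -3
MOD     -> -3 44 0
OVER    -> -3 44 0 44
LT      -> -3 44 1
SUB     -> -3 43
DUP     -> -3 43 43
ADD     -> -3 86
PUSH 8  -> -3 86 8
STORE 2 -> -3 86

8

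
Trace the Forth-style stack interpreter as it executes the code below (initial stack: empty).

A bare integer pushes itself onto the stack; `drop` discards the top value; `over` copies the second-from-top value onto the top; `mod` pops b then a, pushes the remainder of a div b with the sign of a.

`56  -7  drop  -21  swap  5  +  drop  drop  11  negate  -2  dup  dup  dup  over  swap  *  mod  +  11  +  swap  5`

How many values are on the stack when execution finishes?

4

56      [56]
-7      [56, -7]
drop    [56]
-21     [56, -21]
swap    [-21, 56]
5       [-21, 56, 5]
+       [-21, 61]
drop    [-21]
drop    []
11      [11]
negate  [-11]
-2      [-11, -2]
dup     [-11, -2, -2]
dup     [-11, -2, -2, -2]
dup     [-11, -2, -2, -2, -2]
over    [-11, -2, -2, -2, -2, -2]
swap    [-11, -2, -2, -2, -2, -2]
*       [-11, -2, -2, -2, 4]
mod     [-11, -2, -2, -2]
+       [-11, -2, -4]
11      [-11, -2, -4, 11]
+       [-11, -2, 7]
swap    [-11, 7, -2]
5       [-11, 7, -2, 5]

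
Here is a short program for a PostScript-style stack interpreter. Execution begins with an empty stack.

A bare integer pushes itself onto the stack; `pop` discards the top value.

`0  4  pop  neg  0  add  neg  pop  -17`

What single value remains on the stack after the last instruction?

-17

0   -> [0]
4   -> [0, 4]
pop -> [0]
neg -> [0]
0   -> [0, 0]
add -> [0]
neg -> [0]
pop -> []
-17 -> [-17]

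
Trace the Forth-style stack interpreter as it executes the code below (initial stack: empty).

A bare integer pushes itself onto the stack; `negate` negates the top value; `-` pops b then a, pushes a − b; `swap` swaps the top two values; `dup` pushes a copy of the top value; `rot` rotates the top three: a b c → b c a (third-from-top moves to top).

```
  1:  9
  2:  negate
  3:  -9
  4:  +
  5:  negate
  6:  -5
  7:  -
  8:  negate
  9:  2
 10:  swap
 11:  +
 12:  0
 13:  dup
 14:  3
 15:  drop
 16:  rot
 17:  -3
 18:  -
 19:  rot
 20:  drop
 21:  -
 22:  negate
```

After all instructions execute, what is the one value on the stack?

-18

9      : 9
negate : -9
-9     : -9 -9
+      : -18
negate : 18
-5     : 18 -5
-      : 23
negate : -23
2      : -23 2
swap   : 2 -23
+      : -21
0      : -21 0
dup    : -21 0 0
3      : -21 0 0 3
drop   : -21 0 0
rot    : 0 0 -21
-3     : 0 0 -21 -3
-      : 0 0 -18
rot    : 0 -18 0
drop   : 0 -18
-      : 18
negate : -18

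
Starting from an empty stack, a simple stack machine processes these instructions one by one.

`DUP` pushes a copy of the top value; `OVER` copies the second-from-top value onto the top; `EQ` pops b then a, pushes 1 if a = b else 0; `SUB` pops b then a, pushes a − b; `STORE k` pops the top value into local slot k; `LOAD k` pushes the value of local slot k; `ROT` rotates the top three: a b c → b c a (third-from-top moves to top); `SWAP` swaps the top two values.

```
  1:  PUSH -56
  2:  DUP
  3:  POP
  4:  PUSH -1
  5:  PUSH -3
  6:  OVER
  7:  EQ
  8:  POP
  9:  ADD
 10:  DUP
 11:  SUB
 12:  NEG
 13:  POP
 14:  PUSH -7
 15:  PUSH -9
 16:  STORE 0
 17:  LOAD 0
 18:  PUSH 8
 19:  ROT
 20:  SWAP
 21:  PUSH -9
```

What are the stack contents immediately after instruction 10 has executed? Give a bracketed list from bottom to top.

[-57, -57]

PUSH -56 : -56
DUP      : -56 -56
POP      : -56
PUSH -1  : -56 -1
PUSH -3  : -56 -1 -3
OVER     : -56 -1 -3 -1
EQ       : -56 -1 0
POP      : -56 -1
ADD      : -57
DUP      : -57 -57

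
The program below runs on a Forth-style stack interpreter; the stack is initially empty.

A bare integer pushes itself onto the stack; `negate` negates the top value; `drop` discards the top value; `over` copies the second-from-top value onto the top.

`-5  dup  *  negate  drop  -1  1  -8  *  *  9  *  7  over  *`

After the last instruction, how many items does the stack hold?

-5     : -5
dup    : -5 -5
*      : 25
negate : -25
drop   : (empty)
-1     : -1
1      : -1 1
-8     : -1 1 -8
*      : -1 -8
*      : 8
9      : 8 9
*      : 72
7      : 72 7
over   : 72 7 72
*      : 72 504

2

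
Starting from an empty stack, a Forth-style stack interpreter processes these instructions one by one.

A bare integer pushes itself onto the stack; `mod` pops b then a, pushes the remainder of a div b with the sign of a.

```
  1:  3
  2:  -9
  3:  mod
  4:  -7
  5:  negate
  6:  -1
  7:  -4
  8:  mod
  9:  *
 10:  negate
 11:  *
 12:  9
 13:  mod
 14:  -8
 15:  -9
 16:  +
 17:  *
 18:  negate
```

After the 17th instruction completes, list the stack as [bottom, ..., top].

[-51]

3      -> 3
-9     -> 3 -9
mod    -> 3
-7     -> 3 -7
negate -> 3 7
-1     -> 3 7 -1
-4     -> 3 7 -1 -4
mod    -> 3 7 -1
*      -> 3 -7
negate -> 3 7
*      -> 21
9      -> 21 9
mod    -> 3
-8     -> 3 -8
-9     -> 3 -8 -9
+      -> 3 -17
*      -> -51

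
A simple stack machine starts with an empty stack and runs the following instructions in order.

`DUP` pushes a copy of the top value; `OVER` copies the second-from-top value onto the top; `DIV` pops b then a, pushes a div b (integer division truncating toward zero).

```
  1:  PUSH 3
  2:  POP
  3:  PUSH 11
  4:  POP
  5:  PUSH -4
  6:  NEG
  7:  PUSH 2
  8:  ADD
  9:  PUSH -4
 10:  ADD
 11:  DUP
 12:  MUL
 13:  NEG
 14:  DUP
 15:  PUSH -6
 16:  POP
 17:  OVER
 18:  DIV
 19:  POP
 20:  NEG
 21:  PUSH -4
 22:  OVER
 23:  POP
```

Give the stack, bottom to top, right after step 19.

PUSH 3  -> 3
POP     -> (empty)
PUSH 11 -> 11
POP     -> (empty)
PUSH -4 -> -4
NEG     -> 4
PUSH 2  -> 4 2
ADD     -> 6
PUSH -4 -> 6 -4
ADD     -> 2
DUP     -> 2 2
MUL     -> 4
NEG     -> -4
DUP     -> -4 -4
PUSH -6 -> -4 -4 -6
POP     -> -4 -4
OVER    -> -4 -4 -4
DIV     -> -4 1
POP     -> -4

[-4]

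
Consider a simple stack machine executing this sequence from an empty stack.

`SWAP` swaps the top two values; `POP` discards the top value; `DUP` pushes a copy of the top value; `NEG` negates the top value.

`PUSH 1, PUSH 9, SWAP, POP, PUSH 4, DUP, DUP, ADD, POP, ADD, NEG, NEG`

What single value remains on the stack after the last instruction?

13

PUSH 1 → [1]
PUSH 9 → [1, 9]
SWAP   → [9, 1]
POP    → [9]
PUSH 4 → [9, 4]
DUP    → [9, 4, 4]
DUP    → [9, 4, 4, 4]
ADD    → [9, 4, 8]
POP    → [9, 4]
ADD    → [13]
NEG    → [-13]
NEG    → [13]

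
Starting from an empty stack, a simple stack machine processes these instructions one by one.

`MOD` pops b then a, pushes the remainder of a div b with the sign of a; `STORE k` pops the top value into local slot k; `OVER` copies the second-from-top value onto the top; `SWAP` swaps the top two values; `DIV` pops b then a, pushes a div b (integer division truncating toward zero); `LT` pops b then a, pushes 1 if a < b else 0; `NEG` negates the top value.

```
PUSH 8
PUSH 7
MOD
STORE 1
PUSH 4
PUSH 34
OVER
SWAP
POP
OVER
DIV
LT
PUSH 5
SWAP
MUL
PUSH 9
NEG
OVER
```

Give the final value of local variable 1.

PUSH 8  → [8]
PUSH 7  → [8, 7]
MOD     → [1]
STORE 1 → []
PUSH 4  → [4]
PUSH 34 → [4, 34]
OVER    → [4, 34, 4]
SWAP    → [4, 4, 34]
POP     → [4, 4]
OVER    → [4, 4, 4]
DIV     → [4, 1]
LT      → [0]
PUSH 5  → [0, 5]
SWAP    → [5, 0]
MUL     → [0]
PUSH 9  → [0, 9]
NEG     → [0, -9]
OVER    → [0, -9, 0]

1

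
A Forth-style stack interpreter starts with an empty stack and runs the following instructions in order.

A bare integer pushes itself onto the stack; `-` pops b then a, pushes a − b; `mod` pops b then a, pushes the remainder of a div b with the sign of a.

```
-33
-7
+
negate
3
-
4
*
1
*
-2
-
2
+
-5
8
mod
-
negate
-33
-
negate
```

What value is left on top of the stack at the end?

-33    → [-33]
-7     → [-33, -7]
+      → [-40]
negate → [40]
3      → [40, 3]
-      → [37]
4      → [37, 4]
*      → [148]
1      → [148, 1]
*      → [148]
-2     → [148, -2]
-      → [150]
2      → [150, 2]
+      → [152]
-5     → [152, -5]
8      → [152, -5, 8]
mod    → [152, -5]
-      → [157]
negate → [-157]
-33    → [-157, -33]
-      → [-124]
negate → [124]

124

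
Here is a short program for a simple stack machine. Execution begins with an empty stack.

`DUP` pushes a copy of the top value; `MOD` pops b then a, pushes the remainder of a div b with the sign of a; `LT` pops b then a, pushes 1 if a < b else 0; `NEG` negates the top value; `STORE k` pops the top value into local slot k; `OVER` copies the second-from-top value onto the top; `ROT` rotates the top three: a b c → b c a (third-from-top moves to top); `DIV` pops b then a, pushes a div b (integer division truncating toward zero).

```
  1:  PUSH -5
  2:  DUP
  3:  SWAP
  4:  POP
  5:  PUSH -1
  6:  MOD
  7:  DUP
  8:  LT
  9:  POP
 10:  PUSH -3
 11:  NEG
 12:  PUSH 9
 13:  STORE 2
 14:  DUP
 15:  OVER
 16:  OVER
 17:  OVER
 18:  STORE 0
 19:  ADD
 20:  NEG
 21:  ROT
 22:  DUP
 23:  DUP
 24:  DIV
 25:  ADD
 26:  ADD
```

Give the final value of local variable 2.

9

PUSH -5 : -5
DUP     : -5 -5
SWAP    : -5 -5
POP     : -5
PUSH -1 : -5 -1
MOD     : 0
DUP     : 0 0
LT      : 0
POP     : (empty)
PUSH -3 : -3
NEG     : 3
PUSH 9  : 3 9
STORE 2 : 3
DUP     : 3 3
OVER    : 3 3 3
OVER    : 3 3 3 3
OVER    : 3 3 3 3 3
STORE 0 : 3 3 3 3
ADD     : 3 3 6
NEG     : 3 3 -6
ROT     : 3 -6 3
DUP     : 3 -6 3 3
DUP     : 3 -6 3 3 3
DIV     : 3 -6 3 1
ADD     : 3 -6 4
ADD     : 3 -2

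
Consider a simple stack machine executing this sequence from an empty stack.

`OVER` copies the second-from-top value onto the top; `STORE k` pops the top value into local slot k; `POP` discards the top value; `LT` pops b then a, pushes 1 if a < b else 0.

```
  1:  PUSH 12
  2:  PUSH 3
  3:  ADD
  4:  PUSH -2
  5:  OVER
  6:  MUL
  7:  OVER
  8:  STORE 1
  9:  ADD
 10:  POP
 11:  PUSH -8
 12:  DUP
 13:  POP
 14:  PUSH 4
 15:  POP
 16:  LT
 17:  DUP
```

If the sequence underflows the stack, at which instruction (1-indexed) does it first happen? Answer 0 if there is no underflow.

16

PUSH 12 : 12
PUSH 3  : 12 3
ADD     : 15
PUSH -2 : 15 -2
OVER    : 15 -2 15
MUL     : 15 -30
OVER    : 15 -30 15
STORE 1 : 15 -30
ADD     : -15
POP     : (empty)
PUSH -8 : -8
DUP     : -8 -8
POP     : -8
PUSH 4  : -8 4
POP     : -8
LT  — needs 2 operands, stack has 1 → underflow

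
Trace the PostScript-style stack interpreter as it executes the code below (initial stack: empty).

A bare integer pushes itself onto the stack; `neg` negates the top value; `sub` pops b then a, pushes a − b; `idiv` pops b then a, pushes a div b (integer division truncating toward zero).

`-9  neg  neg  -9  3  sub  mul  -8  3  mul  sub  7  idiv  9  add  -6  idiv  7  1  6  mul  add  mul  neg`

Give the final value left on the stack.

52

-9   : [-9]
neg  : [9]
neg  : [-9]
-9   : [-9, -9]
3    : [-9, -9, 3]
sub  : [-9, -12]
mul  : [108]
-8   : [108, -8]
3    : [108, -8, 3]
mul  : [108, -24]
sub  : [132]
7    : [132, 7]
idiv : [18]
9    : [18, 9]
add  : [27]
-6   : [27, -6]
idiv : [-4]
7    : [-4, 7]
1    : [-4, 7, 1]
6    : [-4, 7, 1, 6]
mul  : [-4, 7, 6]
add  : [-4, 13]
mul  : [-52]
neg  : [52]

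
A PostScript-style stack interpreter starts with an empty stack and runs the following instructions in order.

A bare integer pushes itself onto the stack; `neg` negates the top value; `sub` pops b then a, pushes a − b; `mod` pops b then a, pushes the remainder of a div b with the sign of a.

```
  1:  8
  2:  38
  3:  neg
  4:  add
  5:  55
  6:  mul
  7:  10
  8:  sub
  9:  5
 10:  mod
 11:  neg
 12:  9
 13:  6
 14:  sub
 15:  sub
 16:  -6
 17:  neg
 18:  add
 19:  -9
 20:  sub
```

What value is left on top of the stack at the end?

12

8   -> [8]
38  -> [8, 38]
neg -> [8, -38]
add -> [-30]
55  -> [-30, 55]
mul -> [-1650]
10  -> [-1650, 10]
sub -> [-1660]
5   -> [-1660, 5]
mod -> [0]
neg -> [0]
9   -> [0, 9]
6   -> [0, 9, 6]
sub -> [0, 3]
sub -> [-3]
-6  -> [-3, -6]
neg -> [-3, 6]
add -> [3]
-9  -> [3, -9]
sub -> [12]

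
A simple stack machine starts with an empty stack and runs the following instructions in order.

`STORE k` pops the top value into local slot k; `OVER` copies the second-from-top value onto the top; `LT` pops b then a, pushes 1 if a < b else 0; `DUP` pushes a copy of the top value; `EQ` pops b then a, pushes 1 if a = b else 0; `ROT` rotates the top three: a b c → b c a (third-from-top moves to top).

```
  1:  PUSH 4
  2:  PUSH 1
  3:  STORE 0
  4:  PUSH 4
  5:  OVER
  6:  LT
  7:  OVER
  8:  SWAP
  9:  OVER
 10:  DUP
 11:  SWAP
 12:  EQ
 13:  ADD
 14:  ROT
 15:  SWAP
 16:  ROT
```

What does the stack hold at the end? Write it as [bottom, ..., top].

[4, 1, 4]

PUSH 4  → 4
PUSH 1  → 4 1
STORE 0 → 4
PUSH 4  → 4 4
OVER    → 4 4 4
LT      → 4 0
OVER    → 4 0 4
SWAP    → 4 4 0
OVER    → 4 4 0 4
DUP     → 4 4 0 4 4
SWAP    → 4 4 0 4 4
EQ      → 4 4 0 1
ADD     → 4 4 1
ROT     → 4 1 4
SWAP    → 4 4 1
ROT     → 4 1 4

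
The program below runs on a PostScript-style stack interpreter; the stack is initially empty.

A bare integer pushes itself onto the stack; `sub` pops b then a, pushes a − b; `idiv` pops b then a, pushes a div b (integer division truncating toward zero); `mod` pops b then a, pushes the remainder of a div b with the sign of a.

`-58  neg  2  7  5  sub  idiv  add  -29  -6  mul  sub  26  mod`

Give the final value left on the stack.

-11

-58  -> -58
neg  -> 58
2    -> 58 2
7    -> 58 2 7
5    -> 58 2 7 5
sub  -> 58 2 2
idiv -> 58 1
add  -> 59
-29  -> 59 -29
-6   -> 59 -29 -6
mul  -> 59 174
sub  -> -115
26   -> -115 26
mod  -> -11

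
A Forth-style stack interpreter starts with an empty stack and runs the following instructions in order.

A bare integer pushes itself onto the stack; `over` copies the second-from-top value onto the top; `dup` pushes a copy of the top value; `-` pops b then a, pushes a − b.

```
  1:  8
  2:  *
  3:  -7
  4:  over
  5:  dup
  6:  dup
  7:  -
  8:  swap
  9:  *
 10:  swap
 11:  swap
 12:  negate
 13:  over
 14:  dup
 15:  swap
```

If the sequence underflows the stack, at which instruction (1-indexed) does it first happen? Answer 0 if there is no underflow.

2

8 : [8]
*  — needs 2 operands, stack has 1 → underflow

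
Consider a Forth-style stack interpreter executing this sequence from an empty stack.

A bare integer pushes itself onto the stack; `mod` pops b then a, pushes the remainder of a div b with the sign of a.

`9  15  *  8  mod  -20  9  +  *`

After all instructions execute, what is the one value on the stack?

9   -> 9
15  -> 9 15
*   -> 135
8   -> 135 8
mod -> 7
-20 -> 7 -20
9   -> 7 -20 9
+   -> 7 -11
*   -> -77

-77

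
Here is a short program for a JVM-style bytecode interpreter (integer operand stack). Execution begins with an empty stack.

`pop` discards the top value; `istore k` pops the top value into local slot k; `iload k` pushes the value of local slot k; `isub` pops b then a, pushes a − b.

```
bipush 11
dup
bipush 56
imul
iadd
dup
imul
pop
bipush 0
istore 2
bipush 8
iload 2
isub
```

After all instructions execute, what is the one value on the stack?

8

bipush 11  [11]
dup        [11, 11]
bipush 56  [11, 11, 56]
imul       [11, 616]
iadd       [627]
dup        [627, 627]
imul       [393129]
pop        []
bipush 0   [0]
istore 2   []
bipush 8   [8]
iload 2    [8, 0]
isub       [8]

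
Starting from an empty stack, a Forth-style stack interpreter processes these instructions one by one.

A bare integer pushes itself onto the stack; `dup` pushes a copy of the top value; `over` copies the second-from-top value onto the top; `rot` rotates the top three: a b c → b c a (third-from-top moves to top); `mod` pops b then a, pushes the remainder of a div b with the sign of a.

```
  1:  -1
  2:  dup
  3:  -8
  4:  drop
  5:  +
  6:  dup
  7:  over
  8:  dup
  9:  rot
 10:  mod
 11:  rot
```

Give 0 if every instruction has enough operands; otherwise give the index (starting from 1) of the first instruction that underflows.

-1   -> [-1]
dup  -> [-1, -1]
-8   -> [-1, -1, -8]
drop -> [-1, -1]
+    -> [-2]
dup  -> [-2, -2]
over -> [-2, -2, -2]
dup  -> [-2, -2, -2, -2]
rot  -> [-2, -2, -2, -2]
mod  -> [-2, -2, 0]
rot  -> [-2, 0, -2]

0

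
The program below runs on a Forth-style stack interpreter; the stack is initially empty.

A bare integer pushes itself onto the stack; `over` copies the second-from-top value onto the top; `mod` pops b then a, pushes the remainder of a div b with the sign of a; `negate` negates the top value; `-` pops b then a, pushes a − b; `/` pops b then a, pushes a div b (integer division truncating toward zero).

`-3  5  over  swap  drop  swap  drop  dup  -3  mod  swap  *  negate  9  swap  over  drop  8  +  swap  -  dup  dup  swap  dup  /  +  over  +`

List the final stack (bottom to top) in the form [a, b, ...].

-3     -> [-3]
5      -> [-3, 5]
over   -> [-3, 5, -3]
swap   -> [-3, -3, 5]
drop   -> [-3, -3]
swap   -> [-3, -3]
drop   -> [-3]
dup    -> [-3, -3]
-3     -> [-3, -3, -3]
mod    -> [-3, 0]
swap   -> [0, -3]
*      -> [0]
negate -> [0]
9      -> [0, 9]
swap   -> [9, 0]
over   -> [9, 0, 9]
drop   -> [9, 0]
8      -> [9, 0, 8]
+      -> [9, 8]
swap   -> [8, 9]
-      -> [-1]
dup    -> [-1, -1]
dup    -> [-1, -1, -1]
swap   -> [-1, -1, -1]
dup    -> [-1, -1, -1, -1]
/      -> [-1, -1, 1]
+      -> [-1, 0]
over   -> [-1, 0, -1]
+      -> [-1, -1]

[-1, -1]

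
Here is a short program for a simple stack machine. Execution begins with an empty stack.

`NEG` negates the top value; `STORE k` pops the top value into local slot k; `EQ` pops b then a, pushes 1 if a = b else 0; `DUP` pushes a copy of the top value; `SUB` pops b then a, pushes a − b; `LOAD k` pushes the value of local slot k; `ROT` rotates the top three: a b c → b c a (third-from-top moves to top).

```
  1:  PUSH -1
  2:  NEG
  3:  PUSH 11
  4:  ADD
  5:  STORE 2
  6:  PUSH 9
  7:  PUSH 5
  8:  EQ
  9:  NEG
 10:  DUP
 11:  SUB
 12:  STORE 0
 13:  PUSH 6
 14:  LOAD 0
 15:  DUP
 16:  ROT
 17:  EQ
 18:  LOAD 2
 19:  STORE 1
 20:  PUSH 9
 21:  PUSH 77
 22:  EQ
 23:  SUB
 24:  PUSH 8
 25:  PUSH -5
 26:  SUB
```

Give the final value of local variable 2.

12

PUSH -1 : [-1]
NEG     : [1]
PUSH 11 : [1, 11]
ADD     : [12]
STORE 2 : []
PUSH 9  : [9]
PUSH 5  : [9, 5]
EQ      : [0]
NEG     : [0]
DUP     : [0, 0]
SUB     : [0]
STORE 0 : []
PUSH 6  : [6]
LOAD 0  : [6, 0]
DUP     : [6, 0, 0]
ROT     : [0, 0, 6]
EQ      : [0, 0]
LOAD 2  : [0, 0, 12]
STORE 1 : [0, 0]
PUSH 9  : [0, 0, 9]
PUSH 77 : [0, 0, 9, 77]
EQ      : [0, 0, 0]
SUB     : [0, 0]
PUSH 8  : [0, 0, 8]
PUSH -5 : [0, 0, 8, -5]
SUB     : [0, 0, 13]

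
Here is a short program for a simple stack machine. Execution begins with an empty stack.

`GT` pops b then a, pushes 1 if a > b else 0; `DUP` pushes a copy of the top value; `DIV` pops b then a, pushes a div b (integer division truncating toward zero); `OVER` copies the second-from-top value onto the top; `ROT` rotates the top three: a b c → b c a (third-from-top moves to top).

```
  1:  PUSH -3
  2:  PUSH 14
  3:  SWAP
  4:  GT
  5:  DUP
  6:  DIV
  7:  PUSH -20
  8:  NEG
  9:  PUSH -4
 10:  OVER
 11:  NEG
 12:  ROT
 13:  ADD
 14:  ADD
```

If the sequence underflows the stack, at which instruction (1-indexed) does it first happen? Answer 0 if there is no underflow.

0

PUSH -3  -> -3
PUSH 14  -> -3 14
SWAP     -> 14 -3
GT       -> 1
DUP      -> 1 1
DIV      -> 1
PUSH -20 -> 1 -20
NEG      -> 1 20
PUSH -4  -> 1 20 -4
OVER     -> 1 20 -4 20
NEG      -> 1 20 -4 -20
ROT      -> 1 -4 -20 20
ADD      -> 1 -4 0
ADD      -> 1 -4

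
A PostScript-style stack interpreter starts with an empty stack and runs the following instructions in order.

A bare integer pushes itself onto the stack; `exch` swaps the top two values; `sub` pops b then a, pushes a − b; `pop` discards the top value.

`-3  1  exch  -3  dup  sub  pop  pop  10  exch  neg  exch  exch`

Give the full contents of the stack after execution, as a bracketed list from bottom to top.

-3   : [-3]
1    : [-3, 1]
exch : [1, -3]
-3   : [1, -3, -3]
dup  : [1, -3, -3, -3]
sub  : [1, -3, 0]
pop  : [1, -3]
pop  : [1]
10   : [1, 10]
exch : [10, 1]
neg  : [10, -1]
exch : [-1, 10]
exch : [10, -1]

[10, -1]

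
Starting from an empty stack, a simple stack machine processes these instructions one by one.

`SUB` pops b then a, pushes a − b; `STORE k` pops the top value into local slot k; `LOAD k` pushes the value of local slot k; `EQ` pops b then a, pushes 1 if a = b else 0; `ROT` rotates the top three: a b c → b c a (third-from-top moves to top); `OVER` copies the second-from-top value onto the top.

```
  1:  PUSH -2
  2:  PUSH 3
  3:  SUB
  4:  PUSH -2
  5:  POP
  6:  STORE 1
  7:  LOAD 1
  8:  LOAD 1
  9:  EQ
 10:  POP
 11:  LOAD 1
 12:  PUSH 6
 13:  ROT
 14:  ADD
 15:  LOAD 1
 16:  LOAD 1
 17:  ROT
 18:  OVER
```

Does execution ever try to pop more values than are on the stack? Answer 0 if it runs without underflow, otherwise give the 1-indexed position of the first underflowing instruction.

13

PUSH -2 -> [-2]
PUSH 3  -> [-2, 3]
SUB     -> [-5]
PUSH -2 -> [-5, -2]
POP     -> [-5]
STORE 1 -> []
LOAD 1  -> [-5]
LOAD 1  -> [-5, -5]
EQ      -> [1]
POP     -> []
LOAD 1  -> [-5]
PUSH 6  -> [-5, 6]
ROT  — needs 3 operands, stack has 2 → underflow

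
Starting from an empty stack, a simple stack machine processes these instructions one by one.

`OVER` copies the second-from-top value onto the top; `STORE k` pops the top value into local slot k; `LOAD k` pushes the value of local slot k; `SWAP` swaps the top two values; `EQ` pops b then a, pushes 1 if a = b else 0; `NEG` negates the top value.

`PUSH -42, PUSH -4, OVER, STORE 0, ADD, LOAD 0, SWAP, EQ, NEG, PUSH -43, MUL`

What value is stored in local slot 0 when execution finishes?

PUSH -42  -42
PUSH -4   -42 -4
OVER      -42 -4 -42
STORE 0   -42 -4
ADD       -46
LOAD 0    -46 -42
SWAP      -42 -46
EQ        0
NEG       0
PUSH -43  0 -43
MUL       0

-42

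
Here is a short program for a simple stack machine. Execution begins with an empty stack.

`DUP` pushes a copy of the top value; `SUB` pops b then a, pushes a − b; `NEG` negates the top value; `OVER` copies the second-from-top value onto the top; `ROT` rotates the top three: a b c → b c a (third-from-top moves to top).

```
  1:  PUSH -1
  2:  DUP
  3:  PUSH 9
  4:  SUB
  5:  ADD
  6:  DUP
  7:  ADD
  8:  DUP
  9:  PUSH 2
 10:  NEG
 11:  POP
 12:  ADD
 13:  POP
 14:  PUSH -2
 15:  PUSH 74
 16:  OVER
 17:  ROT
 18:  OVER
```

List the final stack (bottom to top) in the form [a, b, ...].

[74, -2, -2, -2]

PUSH -1 → [-1]
DUP     → [-1, -1]
PUSH 9  → [-1, -1, 9]
SUB     → [-1, -10]
ADD     → [-11]
DUP     → [-11, -11]
ADD     → [-22]
DUP     → [-22, -22]
PUSH 2  → [-22, -22, 2]
NEG     → [-22, -22, -2]
POP     → [-22, -22]
ADD     → [-44]
POP     → []
PUSH -2 → [-2]
PUSH 74 → [-2, 74]
OVER    → [-2, 74, -2]
ROT     → [74, -2, -2]
OVER    → [74, -2, -2, -2]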